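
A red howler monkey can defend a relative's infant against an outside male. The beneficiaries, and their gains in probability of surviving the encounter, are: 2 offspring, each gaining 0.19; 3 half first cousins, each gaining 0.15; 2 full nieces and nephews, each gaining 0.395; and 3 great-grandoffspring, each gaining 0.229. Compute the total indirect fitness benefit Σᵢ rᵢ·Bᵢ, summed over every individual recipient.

0.5015

r to an offspring = 1/2 (one parent–offspring link: r = (1/2)^1 = 1/2).
r to a half first cousin = 1/16 (half first cousins share one grandparent — one path of length 4: r = (1/2)^4 = 1/16).
r to a full niece or nephew = 0.25 (full aunt/uncle↔niece/nephew: two paths of length 3 through the shared grandparent pair: r = 2·(1/2)^3 = 1/4).
r to a great-grandoffspring = 1/8 (three parent–offspring links: r = (1/2)^3 = 1/8).
Summing one r·B term per recipient: 2·0.5·0.19 + 3·0.0625·0.15 + 2·0.25·0.395 + 3·0.125·0.229 = 0.5015.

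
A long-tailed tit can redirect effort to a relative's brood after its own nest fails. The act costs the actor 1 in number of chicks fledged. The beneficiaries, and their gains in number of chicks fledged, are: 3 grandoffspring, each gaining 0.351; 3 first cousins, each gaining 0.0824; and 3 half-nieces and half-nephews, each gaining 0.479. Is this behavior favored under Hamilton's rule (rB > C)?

No

Hamilton's rule: the trait is favored when the sum of r·B over every recipient exceeds the actor's cost C.
r to a grandoffspring = 1/4 (two parent–offspring links: r = (1/2)^2 = 1/4).
r to a first cousin = 1/8 (first cousins share one grandparent pair — two paths of length 4: r = 2·(1/2)^4 = 1/8).
r to a half-niece or half-nephew = 1/8 (half-aunt/uncle↔niece/nephew: one path of length 3: r = (1/2)^3 = 1/8).
Summing one r·B term per recipient: 3·0.25·0.351 + 3·0.125·0.0824 + 3·0.125·0.479 = 0.473775.
0.473775 < 1: the indirect benefit is less than the cost.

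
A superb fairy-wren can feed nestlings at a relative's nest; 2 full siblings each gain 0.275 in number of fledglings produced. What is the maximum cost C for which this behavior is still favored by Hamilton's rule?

r to a full sibling = 0.5 (full sibs share both parents — two paths of length 2: r = 2·(1/2)^2 = 1/2).
Hamilton's rule: n·r·B > C, so the trait is favored while C < n·r·B = 2·0.5·0.275 = 0.275.

0.275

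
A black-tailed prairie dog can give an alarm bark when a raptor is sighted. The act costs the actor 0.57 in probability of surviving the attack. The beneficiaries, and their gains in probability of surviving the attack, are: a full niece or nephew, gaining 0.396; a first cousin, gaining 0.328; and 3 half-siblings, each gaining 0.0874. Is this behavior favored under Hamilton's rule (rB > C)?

Hamilton's rule: the trait is favored when the sum of r·B over every recipient exceeds the actor's cost C.
r to a full niece or nephew = 0.25 (full aunt/uncle↔niece/nephew: two paths of length 3 through the shared grandparent pair: r = 2·(1/2)^3 = 1/4).
r to a first cousin = 0.125 (first cousins share one grandparent pair — two paths of length 4: r = 2·(1/2)^4 = 1/8).
r to a half-sibling = 0.25 (half-sibs share one parent — one path of length 2: r = (1/2)^2 = 1/4).
Summing one r·B term per recipient: 1·0.25·0.396 + 1·0.125·0.328 + 3·0.25·0.0874 = 0.20555.
0.20555 < 0.57: the indirect benefit is less than the cost.

No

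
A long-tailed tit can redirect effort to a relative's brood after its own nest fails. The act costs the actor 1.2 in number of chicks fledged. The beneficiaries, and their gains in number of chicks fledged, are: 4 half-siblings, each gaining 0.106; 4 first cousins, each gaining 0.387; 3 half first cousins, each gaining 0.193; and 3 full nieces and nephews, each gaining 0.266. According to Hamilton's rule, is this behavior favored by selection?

Hamilton's rule: the trait is favored when the sum of r·B over every recipient exceeds the actor's cost C.
r to a half-sibling = 0.25 (half-sibs share one parent — one path of length 2: r = (1/2)^2 = 1/4).
r to a first cousin = 1/8 (first cousins share one grandparent pair — two paths of length 4: r = 2·(1/2)^4 = 1/8).
r to a half first cousin = 1/16 (half first cousins share one grandparent — one path of length 4: r = (1/2)^4 = 1/16).
r to a full niece or nephew = 0.25 (full aunt/uncle↔niece/nephew: two paths of length 3 through the shared grandparent pair: r = 2·(1/2)^3 = 1/4).
Summing one r·B term per recipient: 4·0.25·0.106 + 4·0.125·0.387 + 3·0.0625·0.193 + 3·0.25·0.266 = 0.5351875.
0.5351875 < 1.2: the indirect benefit is less than the cost.

No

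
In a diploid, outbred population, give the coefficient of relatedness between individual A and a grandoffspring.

Each parent–offspring link contributes a factor of 1/2, and independent paths through distinct common ancestors add.
Two parent–offspring links: r = (1/2)^2 = 1/4.

0.25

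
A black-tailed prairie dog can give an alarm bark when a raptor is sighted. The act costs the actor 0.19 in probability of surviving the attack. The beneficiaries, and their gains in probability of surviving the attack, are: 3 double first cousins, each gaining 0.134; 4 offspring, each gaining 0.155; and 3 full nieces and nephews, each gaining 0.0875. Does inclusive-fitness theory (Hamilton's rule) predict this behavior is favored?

Hamilton's rule: the trait is favored when the sum of r·B over every recipient exceeds the actor's cost C.
r to a double first cousin = 1/4 (double first cousins share both grandparent pairs — four paths of length 4: r = 4·(1/2)^4 = 1/4).
r to an offspring = 1/2 (one parent–offspring link: r = (1/2)^1 = 1/2).
r to a full niece or nephew = 1/4 (full aunt/uncle↔niece/nephew: two paths of length 3 through the shared grandparent pair: r = 2·(1/2)^3 = 1/4).
Summing one r·B term per recipient: 3·0.25·0.134 + 4·0.5·0.155 + 3·0.25·0.0875 = 0.476125.
0.476125 > 0.19: the indirect benefit exceeds the cost.

Yes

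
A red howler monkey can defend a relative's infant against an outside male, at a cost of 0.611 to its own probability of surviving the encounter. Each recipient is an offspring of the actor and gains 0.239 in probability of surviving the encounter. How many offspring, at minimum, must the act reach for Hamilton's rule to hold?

r to an offspring = 1/2 (one parent–offspring link: r = (1/2)^1 = 1/2).
Hamilton's rule: n·r·B > C  ⇒  n > C/(r·B) = 0.611/(0.5·0.239) = 5.113.
The smallest integer exceeding 5.113 is 6.

6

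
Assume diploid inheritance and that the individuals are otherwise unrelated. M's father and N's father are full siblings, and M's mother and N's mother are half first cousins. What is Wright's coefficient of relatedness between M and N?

0.140625

Relatedness sums over independent paths through distinct common ancestors.
M and N are related in two ways: first cousins through their fathers (r = 1/8) and half second cousins through their mothers (r = 1/64).
r = 1/8 + 1/64 = 0.140625.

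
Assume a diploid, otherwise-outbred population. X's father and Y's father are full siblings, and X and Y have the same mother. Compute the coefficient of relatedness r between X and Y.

0.375

With two independent routes of shared ancestry, r is the sum of the two contributions.
X and Y are related in two ways: first cousins through their fathers (r = 1/8) and half-sibs through their shared mother (r = 1/4).
r = 1/8 + 1/4 = 3/8 = 0.375.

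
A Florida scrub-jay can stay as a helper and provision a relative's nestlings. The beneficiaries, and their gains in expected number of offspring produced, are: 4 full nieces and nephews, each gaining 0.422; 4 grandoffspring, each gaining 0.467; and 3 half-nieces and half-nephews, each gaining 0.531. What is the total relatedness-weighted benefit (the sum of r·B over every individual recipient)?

r to a full niece or nephew = 1/4 (full aunt/uncle↔niece/nephew: two paths of length 3 through the shared grandparent pair: r = 2·(1/2)^3 = 1/4).
r to a grandoffspring = 1/4 (two parent–offspring links: r = (1/2)^2 = 1/4).
r to a half-niece or half-nephew = 1/8 (half-aunt/uncle↔niece/nephew: one path of length 3: r = (1/2)^3 = 1/8).
Summing one r·B term per recipient: 4·0.25·0.422 + 4·0.25·0.467 + 3·0.125·0.531 = 1.088125.

1.088125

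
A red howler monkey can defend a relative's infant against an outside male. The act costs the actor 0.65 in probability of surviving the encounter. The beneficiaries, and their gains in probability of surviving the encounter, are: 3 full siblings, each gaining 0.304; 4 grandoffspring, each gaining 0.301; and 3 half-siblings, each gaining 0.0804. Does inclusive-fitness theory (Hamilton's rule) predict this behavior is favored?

Hamilton's rule: the trait is favored when the sum of r·B over every recipient exceeds the actor's cost C.
r to a full sibling = 0.5 (full sibs share both parents — two paths of length 2: r = 2·(1/2)^2 = 1/2).
r to a grandoffspring = 0.25 (two parent–offspring links: r = (1/2)^2 = 1/4).
r to a half-sibling = 0.25 (half-sibs share one parent — one path of length 2: r = (1/2)^2 = 1/4).
Summing one r·B term per recipient: 3·0.5·0.304 + 4·0.25·0.301 + 3·0.25·0.0804 = 0.8173.
0.8173 > 0.65: the indirect benefit exceeds the cost.

Yes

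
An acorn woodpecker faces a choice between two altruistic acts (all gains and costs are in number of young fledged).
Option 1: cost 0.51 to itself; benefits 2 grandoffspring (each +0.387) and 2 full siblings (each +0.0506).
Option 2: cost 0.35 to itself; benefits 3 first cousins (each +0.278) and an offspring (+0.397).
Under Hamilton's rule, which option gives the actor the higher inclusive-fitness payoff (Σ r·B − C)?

Option 2

Option 1: r to a grandoffspring = 0.25.
Option 1: r to a full sibling = 0.5.
Option 1: Σ r·B − C = (2·0.25·0.387 + 2·0.5·0.0506) − 0.51 = -0.2659.
Option 2: r to a first cousin = 0.125.
Option 2: r to an offspring = 0.5.
Option 2: Σ r·B − C = (3·0.125·0.278 + 1·0.5·0.397) − 0.35 = -0.04725.
Option 2 has the higher net inclusive-fitness payoff.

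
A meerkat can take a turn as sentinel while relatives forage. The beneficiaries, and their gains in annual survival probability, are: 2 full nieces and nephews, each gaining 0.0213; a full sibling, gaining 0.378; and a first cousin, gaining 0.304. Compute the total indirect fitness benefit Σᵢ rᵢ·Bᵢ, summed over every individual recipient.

r to a full niece or nephew = 0.25 (full aunt/uncle↔niece/nephew: two paths of length 3 through the shared grandparent pair: r = 2·(1/2)^3 = 1/4).
r to a full sibling = 1/2 (full sibs share both parents — two paths of length 2: r = 2·(1/2)^2 = 1/2).
r to a first cousin = 1/8 (first cousins share one grandparent pair — two paths of length 4: r = 2·(1/2)^4 = 1/8).
Summing one r·B term per recipient: 2·0.25·0.0213 + 1·0.5·0.378 + 1·0.125·0.304 = 0.23765.

0.23765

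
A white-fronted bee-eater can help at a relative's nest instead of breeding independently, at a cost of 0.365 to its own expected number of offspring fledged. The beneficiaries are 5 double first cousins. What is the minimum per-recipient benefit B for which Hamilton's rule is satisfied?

0.292

r to a double first cousin = 0.25 (double first cousins share both grandparent pairs — four paths of length 4: r = 4·(1/2)^4 = 1/4).
Hamilton's rule with n recipients of equal r: n·r·B > C, so B > C/(n·r) = 0.365/(5·0.25) = 0.292.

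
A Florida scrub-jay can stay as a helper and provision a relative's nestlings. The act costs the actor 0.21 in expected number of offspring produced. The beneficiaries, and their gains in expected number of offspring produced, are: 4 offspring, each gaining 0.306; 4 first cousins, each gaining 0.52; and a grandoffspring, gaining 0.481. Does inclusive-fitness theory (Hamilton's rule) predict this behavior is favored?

Hamilton's rule: the trait is favored when the sum of r·B over every recipient exceeds the actor's cost C.
r to an offspring = 1/2 (one parent–offspring link: r = (1/2)^1 = 1/2).
r to a first cousin = 0.125 (first cousins share one grandparent pair — two paths of length 4: r = 2·(1/2)^4 = 1/8).
r to a grandoffspring = 1/4 (two parent–offspring links: r = (1/2)^2 = 1/4).
Summing one r·B term per recipient: 4·0.5·0.306 + 4·0.125·0.52 + 1·0.25·0.481 = 0.99225.
0.99225 > 0.21: the indirect benefit exceeds the cost.

Yes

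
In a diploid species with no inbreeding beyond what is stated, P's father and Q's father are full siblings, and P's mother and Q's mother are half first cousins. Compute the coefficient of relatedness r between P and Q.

Wright's path rule: contributions from independent ancestry routes add.
P and Q are related in two ways: first cousins through their fathers (r = 1/8) and half second cousins through their mothers (r = 1/64).
r = 1/8 + 1/64 = 9/64 = 0.140625.

0.140625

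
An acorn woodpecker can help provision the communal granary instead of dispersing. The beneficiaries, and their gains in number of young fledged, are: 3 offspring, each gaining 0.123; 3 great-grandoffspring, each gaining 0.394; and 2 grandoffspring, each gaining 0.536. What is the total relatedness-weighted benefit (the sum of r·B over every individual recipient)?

0.60025

r to an offspring = 1/2 (one parent–offspring link: r = (1/2)^1 = 1/2).
r to a great-grandoffspring = 1/8 (three parent–offspring links: r = (1/2)^3 = 1/8).
r to a grandoffspring = 0.25 (two parent–offspring links: r = (1/2)^2 = 1/4).
Summing one r·B term per recipient: 3·0.5·0.123 + 3·0.125·0.394 + 2·0.25·0.536 = 0.60025.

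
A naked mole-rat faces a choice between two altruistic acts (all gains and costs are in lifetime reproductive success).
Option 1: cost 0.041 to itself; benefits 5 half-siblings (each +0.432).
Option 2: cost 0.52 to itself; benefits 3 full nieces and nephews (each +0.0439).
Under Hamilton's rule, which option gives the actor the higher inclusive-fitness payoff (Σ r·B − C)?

Option 1: r to a half-sibling = 0.25.
Option 1: Σ r·B − C = (5·0.25·0.432) − 0.041 = 0.499.
Option 2: r to a full niece or nephew = 0.25.
Option 2: Σ r·B − C = (3·0.25·0.0439) − 0.52 = -0.487075.
Option 1 has the higher net inclusive-fitness payoff.

Option 1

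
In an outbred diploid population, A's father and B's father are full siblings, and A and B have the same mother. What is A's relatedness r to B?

Relatedness sums over independent paths through distinct common ancestors.
A and B are related in two ways: first cousins through their fathers (r = 1/8) and half-sibs through their shared mother (r = 1/4).
r = 1/8 + 1/4 = 3/8 = 0.375.

0.375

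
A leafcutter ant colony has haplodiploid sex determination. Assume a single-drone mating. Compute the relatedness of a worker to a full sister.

0.75

Haplodiploid full sisters inherit their father's entire haploid genome identically (contributing 1/2) and on average half of their mother's contribution (1/2 · 1/2 = 1/4); r = 1/2 + 1/4 = 3/4.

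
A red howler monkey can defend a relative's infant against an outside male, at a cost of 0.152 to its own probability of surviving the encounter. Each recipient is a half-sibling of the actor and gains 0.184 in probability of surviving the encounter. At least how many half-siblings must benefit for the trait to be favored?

r to a half-sibling = 0.25 (half-sibs share one parent — one path of length 2: r = (1/2)^2 = 1/4).
Hamilton's rule: n·r·B > C  ⇒  n > C/(r·B) = 0.152/(0.25·0.184) = 3.304.
The smallest integer exceeding 3.304 is 4.

4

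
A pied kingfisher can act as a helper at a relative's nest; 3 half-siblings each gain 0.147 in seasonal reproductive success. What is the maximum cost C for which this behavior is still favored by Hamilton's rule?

r to a half-sibling = 0.25 (half-sibs share one parent — one path of length 2: r = (1/2)^2 = 1/4).
Hamilton's rule: n·r·B > C, so the trait is favored while C < n·r·B = 3·0.25·0.147 = 0.11025.

0.11025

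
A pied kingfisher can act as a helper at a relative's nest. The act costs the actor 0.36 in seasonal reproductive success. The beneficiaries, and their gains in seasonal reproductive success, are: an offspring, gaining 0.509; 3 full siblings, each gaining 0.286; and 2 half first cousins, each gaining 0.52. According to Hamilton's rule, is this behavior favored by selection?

Yes

Hamilton's rule: the trait is favored when the sum of r·B over every recipient exceeds the actor's cost C.
r to an offspring = 0.5 (one parent–offspring link: r = (1/2)^1 = 1/2).
r to a full sibling = 0.5 (full sibs share both parents — two paths of length 2: r = 2·(1/2)^2 = 1/2).
r to a half first cousin = 1/16 (half first cousins share one grandparent — one path of length 4: r = (1/2)^4 = 1/16).
Summing one r·B term per recipient: 1·0.5·0.509 + 3·0.5·0.286 + 2·0.0625·0.52 = 0.7485.
0.7485 > 0.36: the indirect benefit exceeds the cost.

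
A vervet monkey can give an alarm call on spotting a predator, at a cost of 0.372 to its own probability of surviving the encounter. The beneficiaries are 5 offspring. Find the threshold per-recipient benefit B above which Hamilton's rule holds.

0.1488

r to an offspring = 0.5 (one parent–offspring link: r = (1/2)^1 = 1/2).
Hamilton's rule with n recipients of equal r: n·r·B > C, so B > C/(n·r) = 0.372/(5·0.5) = 0.1488.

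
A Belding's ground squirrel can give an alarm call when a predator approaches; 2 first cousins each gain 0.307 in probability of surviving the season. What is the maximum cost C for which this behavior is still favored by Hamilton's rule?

0.07675

r to a first cousin = 0.125 (first cousins share one grandparent pair — two paths of length 4: r = 2·(1/2)^4 = 1/8).
Hamilton's rule: n·r·B > C, so the trait is favored while C < n·r·B = 2·0.125·0.307 = 0.07675.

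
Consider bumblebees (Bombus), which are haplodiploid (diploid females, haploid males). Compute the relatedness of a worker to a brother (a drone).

Her haploid brother carries none of their father's genes and a random half of their mother's genome; that half matches the maternal half of her own genome with probability 1/2: r = 1/2 · 1/2 = 1/4.

0.25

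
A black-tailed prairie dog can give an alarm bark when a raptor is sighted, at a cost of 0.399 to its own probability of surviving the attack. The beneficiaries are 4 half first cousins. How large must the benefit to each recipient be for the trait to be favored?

r to a half first cousin = 0.0625 (half first cousins share one grandparent — one path of length 4: r = (1/2)^4 = 1/16).
Hamilton's rule with n recipients of equal r: n·r·B > C, so B > C/(n·r) = 0.399/(4·0.0625) = 1.596.

1.596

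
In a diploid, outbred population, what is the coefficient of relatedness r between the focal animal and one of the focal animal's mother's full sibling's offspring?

0.125

Each parent–offspring link contributes a factor of 1/2, and independent paths through distinct common ancestors add.
First cousins share one grandparent pair — two paths of length 4: r = 2·(1/2)^4 = 1/8.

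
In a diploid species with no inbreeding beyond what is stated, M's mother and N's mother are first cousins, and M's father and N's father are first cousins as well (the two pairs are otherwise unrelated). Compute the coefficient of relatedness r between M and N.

0.0625

With two independent routes of shared ancestry, r is the sum of the two contributions.
M and N are related in two ways: second cousins through their mothers (r = 1/32) and second cousins through their fathers (r = 1/32).
r = 1/32 + 1/32 = 1/16 = 0.0625.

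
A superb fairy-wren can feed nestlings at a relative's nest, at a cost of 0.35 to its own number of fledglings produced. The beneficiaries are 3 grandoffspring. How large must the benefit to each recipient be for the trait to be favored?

0.4667

r to a grandoffspring = 0.25 (two parent–offspring links: r = (1/2)^2 = 1/4).
Hamilton's rule with n recipients of equal r: n·r·B > C, so B > C/(n·r) = 0.35/(3·0.25) = 0.4667.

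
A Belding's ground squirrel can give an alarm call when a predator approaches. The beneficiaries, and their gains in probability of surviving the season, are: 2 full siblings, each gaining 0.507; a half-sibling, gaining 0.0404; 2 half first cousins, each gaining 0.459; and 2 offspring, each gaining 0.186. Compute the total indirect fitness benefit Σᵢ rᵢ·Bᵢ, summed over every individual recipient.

0.760475

r to a full sibling = 1/2 (full sibs share both parents — two paths of length 2: r = 2·(1/2)^2 = 1/2).
r to a half-sibling = 1/4 (half-sibs share one parent — one path of length 2: r = (1/2)^2 = 1/4).
r to a half first cousin = 0.0625 (half first cousins share one grandparent — one path of length 4: r = (1/2)^4 = 1/16).
r to an offspring = 0.5 (one parent–offspring link: r = (1/2)^1 = 1/2).
Summing one r·B term per recipient: 2·0.5·0.507 + 1·0.25·0.0404 + 2·0.0625·0.459 + 2·0.5·0.186 = 0.760475.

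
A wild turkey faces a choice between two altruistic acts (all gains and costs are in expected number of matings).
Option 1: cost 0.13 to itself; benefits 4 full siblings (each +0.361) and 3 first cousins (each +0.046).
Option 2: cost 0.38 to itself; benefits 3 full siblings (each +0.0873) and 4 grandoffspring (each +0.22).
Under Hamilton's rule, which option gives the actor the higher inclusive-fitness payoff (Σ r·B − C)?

Option 1: r to a full sibling = 0.5.
Option 1: r to a first cousin = 0.125.
Option 1: Σ r·B − C = (4·0.5·0.361 + 3·0.125·0.046) − 0.13 = 0.60925.
Option 2: r to a full sibling = 0.5.
Option 2: r to a grandoffspring = 0.25.
Option 2: Σ r·B − C = (3·0.5·0.0873 + 4·0.25·0.22) − 0.38 = -0.02905.
Option 1 has the higher net inclusive-fitness payoff.

Option 1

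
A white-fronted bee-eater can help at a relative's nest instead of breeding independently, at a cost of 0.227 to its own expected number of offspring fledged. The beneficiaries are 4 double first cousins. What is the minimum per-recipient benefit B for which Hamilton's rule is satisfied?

0.227

r to a double first cousin = 1/4 (double first cousins share both grandparent pairs — four paths of length 4: r = 4·(1/2)^4 = 1/4).
Hamilton's rule with n recipients of equal r: n·r·B > C, so B > C/(n·r) = 0.227/(4·0.25) = 0.227.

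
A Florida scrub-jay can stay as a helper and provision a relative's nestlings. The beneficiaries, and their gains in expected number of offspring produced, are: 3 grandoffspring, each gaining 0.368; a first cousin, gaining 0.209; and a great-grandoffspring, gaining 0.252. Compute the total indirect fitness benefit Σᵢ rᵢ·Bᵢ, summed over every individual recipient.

r to a grandoffspring = 1/4 (two parent–offspring links: r = (1/2)^2 = 1/4).
r to a first cousin = 1/8 (first cousins share one grandparent pair — two paths of length 4: r = 2·(1/2)^4 = 1/8).
r to a great-grandoffspring = 0.125 (three parent–offspring links: r = (1/2)^3 = 1/8).
Summing one r·B term per recipient: 3·0.25·0.368 + 1·0.125·0.209 + 1·0.125·0.252 = 0.333625.

0.333625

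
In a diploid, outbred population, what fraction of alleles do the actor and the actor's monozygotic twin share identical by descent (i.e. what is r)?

Each parent–offspring link contributes a factor of 1/2, and independent paths through distinct common ancestors add.
Monozygotic twins share every allele identical by descent: r = 1.

1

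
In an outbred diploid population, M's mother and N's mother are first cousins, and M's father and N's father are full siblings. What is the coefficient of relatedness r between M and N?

0.15625

With two independent routes of shared ancestry, r is the sum of the two contributions.
M and N are related in two ways: second cousins through their mothers (r = 1/32) and first cousins through their fathers (r = 1/8).
r = 1/32 + 1/8 = 0.15625.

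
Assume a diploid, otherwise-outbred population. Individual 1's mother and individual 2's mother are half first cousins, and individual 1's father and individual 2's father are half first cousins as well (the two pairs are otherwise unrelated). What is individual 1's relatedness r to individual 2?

Independent pedigree routes through distinct common ancestors add.
Individual 1 and individual 2 are related in two ways: half second cousins through their mothers (r = 1/64) and half second cousins through their fathers (r = 1/64).
r = 1/64 + 1/64 = 1/32 = 0.03125.

0.03125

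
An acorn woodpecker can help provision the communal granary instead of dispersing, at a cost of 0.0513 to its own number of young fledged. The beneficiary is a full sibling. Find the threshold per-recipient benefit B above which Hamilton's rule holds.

0.1026

r to a full sibling = 1/2 (full sibs share both parents — two paths of length 2: r = 2·(1/2)^2 = 1/2).
Hamilton's rule with n recipients of equal r: n·r·B > C, so B > C/(n·r) = 0.0513/(1·0.5) = 0.1026.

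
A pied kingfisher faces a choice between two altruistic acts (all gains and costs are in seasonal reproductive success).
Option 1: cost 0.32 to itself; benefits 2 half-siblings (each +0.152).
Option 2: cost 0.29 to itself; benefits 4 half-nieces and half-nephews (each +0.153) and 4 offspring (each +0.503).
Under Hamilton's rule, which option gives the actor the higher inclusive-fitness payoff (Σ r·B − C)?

Option 1: r to a half-sibling = 0.25.
Option 1: Σ r·B − C = (2·0.25·0.152) − 0.32 = -0.244.
Option 2: r to a half-niece or half-nephew = 0.125.
Option 2: r to an offspring = 0.5.
Option 2: Σ r·B − C = (4·0.125·0.153 + 4·0.5·0.503) − 0.29 = 0.7925.
Option 2 has the higher net inclusive-fitness payoff.

Option 2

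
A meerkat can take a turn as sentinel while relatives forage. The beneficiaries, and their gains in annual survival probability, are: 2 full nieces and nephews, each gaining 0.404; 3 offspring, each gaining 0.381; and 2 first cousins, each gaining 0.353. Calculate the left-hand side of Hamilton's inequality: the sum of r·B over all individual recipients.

0.86175

r to a full niece or nephew = 1/4 (full aunt/uncle↔niece/nephew: two paths of length 3 through the shared grandparent pair: r = 2·(1/2)^3 = 1/4).
r to an offspring = 0.5 (one parent–offspring link: r = (1/2)^1 = 1/2).
r to a first cousin = 1/8 (first cousins share one grandparent pair — two paths of length 4: r = 2·(1/2)^4 = 1/8).
Summing one r·B term per recipient: 2·0.25·0.404 + 3·0.5·0.381 + 2·0.125·0.353 = 0.86175.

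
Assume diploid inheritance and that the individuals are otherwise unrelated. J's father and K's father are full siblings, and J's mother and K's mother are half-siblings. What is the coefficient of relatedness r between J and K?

Wright's path rule: contributions from independent ancestry routes add.
J and K are related in two ways: first cousins through their fathers (r = 1/8) and half first cousins through their mothers (r = 1/16).
r = 1/8 + 1/16 = 0.1875.

0.1875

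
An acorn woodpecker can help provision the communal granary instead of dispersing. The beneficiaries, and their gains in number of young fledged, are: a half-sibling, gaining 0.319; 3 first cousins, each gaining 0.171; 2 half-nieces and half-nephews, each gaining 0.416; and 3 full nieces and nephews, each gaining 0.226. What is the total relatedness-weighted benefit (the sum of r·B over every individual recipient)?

r to a half-sibling = 1/4 (half-sibs share one parent — one path of length 2: r = (1/2)^2 = 1/4).
r to a first cousin = 1/8 (first cousins share one grandparent pair — two paths of length 4: r = 2·(1/2)^4 = 1/8).
r to a half-niece or half-nephew = 1/8 (half-aunt/uncle↔niece/nephew: one path of length 3: r = (1/2)^3 = 1/8).
r to a full niece or nephew = 0.25 (full aunt/uncle↔niece/nephew: two paths of length 3 through the shared grandparent pair: r = 2·(1/2)^3 = 1/4).
Summing one r·B term per recipient: 1·0.25·0.319 + 3·0.125·0.171 + 2·0.125·0.416 + 3·0.25·0.226 = 0.417375.

0.417375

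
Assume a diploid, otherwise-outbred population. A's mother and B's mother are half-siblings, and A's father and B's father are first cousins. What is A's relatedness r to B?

0.09375

With two independent routes of shared ancestry, r is the sum of the two contributions.
A and B are related in two ways: half first cousins through their mothers (r = 1/16) and second cousins through their fathers (r = 1/32).
r = 1/16 + 1/32 = 3/32 = 0.09375.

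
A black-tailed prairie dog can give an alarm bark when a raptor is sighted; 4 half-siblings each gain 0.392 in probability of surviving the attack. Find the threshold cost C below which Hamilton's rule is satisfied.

0.392

r to a half-sibling = 0.25 (half-sibs share one parent — one path of length 2: r = (1/2)^2 = 1/4).
Hamilton's rule: n·r·B > C, so the trait is favored while C < n·r·B = 4·0.25·0.392 = 0.392.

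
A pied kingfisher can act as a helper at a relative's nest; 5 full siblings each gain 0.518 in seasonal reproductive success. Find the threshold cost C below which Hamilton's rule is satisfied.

r to a full sibling = 0.5 (full sibs share both parents — two paths of length 2: r = 2·(1/2)^2 = 1/2).
Hamilton's rule: n·r·B > C, so the trait is favored while C < n·r·B = 5·0.5·0.518 = 1.295.

1.295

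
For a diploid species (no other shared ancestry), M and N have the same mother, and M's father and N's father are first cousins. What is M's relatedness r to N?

0.28125

Independent pedigree routes through distinct common ancestors add.
M and N are related in two ways: half-sibs through their shared mother (r = 1/4) and second cousins through their fathers (r = 1/32).
r = 1/4 + 1/32 = 0.28125.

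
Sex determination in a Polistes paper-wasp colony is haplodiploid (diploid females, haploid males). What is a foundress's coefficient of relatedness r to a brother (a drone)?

Her haploid brother carries none of their father's genes and a random half of their mother's genome; that half matches the maternal half of her own genome with probability 1/2: r = 1/2 · 1/2 = 1/4.

0.25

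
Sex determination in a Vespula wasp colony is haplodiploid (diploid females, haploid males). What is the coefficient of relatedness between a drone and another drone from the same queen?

Haploid brothers each carry a random half of the queen's diploid genome, so on average they share half: r = 1/2.

0.5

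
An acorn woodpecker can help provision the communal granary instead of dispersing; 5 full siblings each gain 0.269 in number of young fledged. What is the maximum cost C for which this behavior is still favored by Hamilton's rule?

r to a full sibling = 0.5 (full sibs share both parents — two paths of length 2: r = 2·(1/2)^2 = 1/2).
Hamilton's rule: n·r·B > C, so the trait is favored while C < n·r·B = 5·0.5·0.269 = 0.6725.

0.6725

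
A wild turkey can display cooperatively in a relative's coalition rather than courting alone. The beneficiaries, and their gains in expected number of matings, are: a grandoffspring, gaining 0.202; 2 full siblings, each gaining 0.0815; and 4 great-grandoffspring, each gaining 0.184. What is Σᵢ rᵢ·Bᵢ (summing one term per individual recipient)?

0.224

r to a grandoffspring = 0.25 (two parent–offspring links: r = (1/2)^2 = 1/4).
r to a full sibling = 0.5 (full sibs share both parents — two paths of length 2: r = 2·(1/2)^2 = 1/2).
r to a great-grandoffspring = 0.125 (three parent–offspring links: r = (1/2)^3 = 1/8).
Summing one r·B term per recipient: 1·0.25·0.202 + 2·0.5·0.0815 + 4·0.125·0.184 = 0.224.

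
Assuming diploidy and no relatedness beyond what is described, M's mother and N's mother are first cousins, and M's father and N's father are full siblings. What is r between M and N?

0.15625

With two independent routes of shared ancestry, r is the sum of the two contributions.
M and N are related in two ways: second cousins through their mothers (r = 1/32) and first cousins through their fathers (r = 1/8).
r = 1/32 + 1/8 = 5/32 = 0.15625.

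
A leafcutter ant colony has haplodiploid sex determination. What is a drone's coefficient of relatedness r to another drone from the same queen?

0.5

Haploid brothers each carry a random half of the queen's diploid genome, so on average they share half: r = 1/2.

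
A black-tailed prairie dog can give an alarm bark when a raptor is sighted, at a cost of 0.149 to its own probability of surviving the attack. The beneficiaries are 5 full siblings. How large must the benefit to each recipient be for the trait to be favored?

r to a full sibling = 1/2 (full sibs share both parents — two paths of length 2: r = 2·(1/2)^2 = 1/2).
Hamilton's rule with n recipients of equal r: n·r·B > C, so B > C/(n·r) = 0.149/(5·0.5) = 0.0596.

0.0596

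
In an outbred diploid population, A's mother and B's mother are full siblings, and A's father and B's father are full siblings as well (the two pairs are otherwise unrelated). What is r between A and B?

Relatedness sums over independent paths through distinct common ancestors.
A and B are related in two ways: first cousins through their mothers (r = 1/8) and first cousins through their fathers (r = 1/8) — i.e. double first cousins.
r = 1/8 + 1/8 = 0.25.

0.25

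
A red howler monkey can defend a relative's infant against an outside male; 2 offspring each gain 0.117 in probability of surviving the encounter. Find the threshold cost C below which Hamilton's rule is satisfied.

r to an offspring = 0.5 (one parent–offspring link: r = (1/2)^1 = 1/2).
Hamilton's rule: n·r·B > C, so the trait is favored while C < n·r·B = 2·0.5·0.117 = 0.117.

0.117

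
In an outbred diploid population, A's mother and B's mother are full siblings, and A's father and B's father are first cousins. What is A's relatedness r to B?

Relatedness sums over independent paths through distinct common ancestors.
A and B are related in two ways: first cousins through their mothers (r = 1/8) and second cousins through their fathers (r = 1/32).
r = 1/8 + 1/32 = 0.15625.

0.15625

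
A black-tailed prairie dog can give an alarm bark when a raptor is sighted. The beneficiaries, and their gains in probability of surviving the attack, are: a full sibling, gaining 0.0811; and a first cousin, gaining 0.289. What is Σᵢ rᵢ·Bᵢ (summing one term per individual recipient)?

0.076675

r to a full sibling = 1/2 (full sibs share both parents — two paths of length 2: r = 2·(1/2)^2 = 1/2).
r to a first cousin = 1/8 (first cousins share one grandparent pair — two paths of length 4: r = 2·(1/2)^4 = 1/8).
Summing one r·B term per recipient: 1·0.5·0.0811 + 1·0.125·0.289 = 0.076675.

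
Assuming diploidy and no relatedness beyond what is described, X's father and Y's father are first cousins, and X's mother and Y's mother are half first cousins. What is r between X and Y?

With two independent routes of shared ancestry, r is the sum of the two contributions.
X and Y are related in two ways: second cousins through their fathers (r = 1/32) and half second cousins through their mothers (r = 1/64).
r = 1/32 + 1/64 = 0.046875.

0.046875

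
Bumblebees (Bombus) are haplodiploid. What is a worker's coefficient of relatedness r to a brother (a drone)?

Her haploid brother carries none of their father's genes and a random half of their mother's genome; that half matches the maternal half of her own genome with probability 1/2: r = 1/2 · 1/2 = 1/4.

0.25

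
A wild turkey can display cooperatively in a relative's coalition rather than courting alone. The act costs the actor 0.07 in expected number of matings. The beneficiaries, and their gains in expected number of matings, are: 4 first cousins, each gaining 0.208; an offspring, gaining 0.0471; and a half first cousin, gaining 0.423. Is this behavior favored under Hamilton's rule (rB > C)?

Yes

Hamilton's rule: the trait is favored when the sum of r·B over every recipient exceeds the actor's cost C.
r to a first cousin = 0.125 (first cousins share one grandparent pair — two paths of length 4: r = 2·(1/2)^4 = 1/8).
r to an offspring = 1/2 (one parent–offspring link: r = (1/2)^1 = 1/2).
r to a half first cousin = 0.0625 (half first cousins share one grandparent — one path of length 4: r = (1/2)^4 = 1/16).
Summing one r·B term per recipient: 4·0.125·0.208 + 1·0.5·0.0471 + 1·0.0625·0.423 = 0.1539875.
0.1539875 > 0.07: the indirect benefit exceeds the cost.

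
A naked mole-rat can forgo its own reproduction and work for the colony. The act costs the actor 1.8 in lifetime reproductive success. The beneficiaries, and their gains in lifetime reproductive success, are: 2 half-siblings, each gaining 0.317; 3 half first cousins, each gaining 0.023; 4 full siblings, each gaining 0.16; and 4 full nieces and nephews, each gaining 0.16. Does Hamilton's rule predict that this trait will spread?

No

Hamilton's rule: the trait is favored when the sum of r·B over every recipient exceeds the actor's cost C.
r to a half-sibling = 0.25 (half-sibs share one parent — one path of length 2: r = (1/2)^2 = 1/4).
r to a half first cousin = 0.0625 (half first cousins share one grandparent — one path of length 4: r = (1/2)^4 = 1/16).
r to a full sibling = 0.5 (full sibs share both parents — two paths of length 2: r = 2·(1/2)^2 = 1/2).
r to a full niece or nephew = 0.25 (full aunt/uncle↔niece/nephew: two paths of length 3 through the shared grandparent pair: r = 2·(1/2)^3 = 1/4).
Summing one r·B term per recipient: 2·0.25·0.317 + 3·0.0625·0.023 + 4·0.5·0.16 + 4·0.25·0.16 = 0.6428125.
0.6428125 < 1.8: the indirect benefit is less than the cost.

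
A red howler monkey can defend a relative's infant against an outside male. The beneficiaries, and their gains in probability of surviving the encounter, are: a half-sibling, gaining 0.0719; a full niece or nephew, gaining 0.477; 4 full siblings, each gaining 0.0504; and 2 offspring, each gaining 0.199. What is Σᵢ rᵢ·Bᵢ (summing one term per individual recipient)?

r to a half-sibling = 1/4 (half-sibs share one parent — one path of length 2: r = (1/2)^2 = 1/4).
r to a full niece or nephew = 1/4 (full aunt/uncle↔niece/nephew: two paths of length 3 through the shared grandparent pair: r = 2·(1/2)^3 = 1/4).
r to a full sibling = 0.5 (full sibs share both parents — two paths of length 2: r = 2·(1/2)^2 = 1/2).
r to an offspring = 0.5 (one parent–offspring link: r = (1/2)^1 = 1/2).
Summing one r·B term per recipient: 1·0.25·0.0719 + 1·0.25·0.477 + 4·0.5·0.0504 + 2·0.5·0.199 = 0.437025.

0.437025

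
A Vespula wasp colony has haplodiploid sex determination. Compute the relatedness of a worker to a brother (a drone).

0.25

Her haploid brother carries none of their father's genes and a random half of their mother's genome; that half matches the maternal half of her own genome with probability 1/2: r = 1/2 · 1/2 = 1/4.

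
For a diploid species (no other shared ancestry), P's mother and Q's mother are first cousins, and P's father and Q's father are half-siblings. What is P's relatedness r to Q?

0.09375

With two independent routes of shared ancestry, r is the sum of the two contributions.
P and Q are related in two ways: second cousins through their mothers (r = 1/32) and half first cousins through their fathers (r = 1/16).
r = 1/32 + 1/16 = 0.09375.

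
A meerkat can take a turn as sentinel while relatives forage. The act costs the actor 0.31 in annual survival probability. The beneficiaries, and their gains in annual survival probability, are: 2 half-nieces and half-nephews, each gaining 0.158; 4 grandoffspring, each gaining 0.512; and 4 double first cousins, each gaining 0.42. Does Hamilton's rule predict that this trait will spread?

Hamilton's rule: the trait is favored when the sum of r·B over every recipient exceeds the actor's cost C.
r to a half-niece or half-nephew = 1/8 (half-aunt/uncle↔niece/nephew: one path of length 3: r = (1/2)^3 = 1/8).
r to a grandoffspring = 1/4 (two parent–offspring links: r = (1/2)^2 = 1/4).
r to a double first cousin = 0.25 (double first cousins share both grandparent pairs — four paths of length 4: r = 4·(1/2)^4 = 1/4).
Summing one r·B term per recipient: 2·0.125·0.158 + 4·0.25·0.512 + 4·0.25·0.42 = 0.9715.
0.9715 > 0.31: the indirect benefit exceeds the cost.

Yes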